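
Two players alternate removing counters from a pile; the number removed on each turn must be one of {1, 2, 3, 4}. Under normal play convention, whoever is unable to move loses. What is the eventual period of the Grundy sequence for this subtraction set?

G(0) = 0
G(1) = mex{0} = 1
G(2) = mex{1,0} = 2
G(3) = mex{2,1,0} = 3
G(4) = mex{3,2,1,0} = 4
G(5) = mex{4,3,2,1} = 0
G(6) = mex{0,4,3,2} = 1
G(7) = mex{1,0,4,3} = 2
G(8) = mex{2,1,0,4} = 3
G(9) = mex{3,2,1,0} = 4
G(10) = mex{4,3,2,1} = 0
G(11) = mex{0,4,3,2} = 1
G(12) = mex{1,0,4,3} = 2
G(13) = mex{2,1,0,4} = 3
G(14) = mex{3,2,1,0} = 4
G(n+5) = G(n) holds for n = 0,…,3 (a full window of length max(S) = 4), so the sequence is purely periodic with period 5.

5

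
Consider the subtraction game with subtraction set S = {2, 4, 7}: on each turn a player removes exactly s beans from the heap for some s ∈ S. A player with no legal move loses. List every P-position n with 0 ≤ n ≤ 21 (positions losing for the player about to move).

0, 1, 6, 9, 12, 15, 18, 21

n :  0  1  2  3  4  5  6  7  8  9 10 11 12 13 14 15 16 17 18 19 20 21
G :  0  0  1  1  2  2  0  3  1  0  2  1  0  2  1  0  2  1  0  2  1  0
P-positions are exactly the n with G(n) = 0.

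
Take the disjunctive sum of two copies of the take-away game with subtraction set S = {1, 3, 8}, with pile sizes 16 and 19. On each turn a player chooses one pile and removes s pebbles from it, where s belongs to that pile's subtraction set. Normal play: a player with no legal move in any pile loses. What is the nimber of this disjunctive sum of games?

3

All piles use S = {1, 3, 8}:
n :  0  1  2  3  4  5  6  7  8  9 10 11 12 13 14 15 16 17 18 19
G :  0  1  0  1  0  1  0  1  2  3  2  0  1  0  1  0  1  0  1  2
Pile A: G(16) = 1.
Pile B: G(19) = 2.
Combined Grundy value = 1 ⊕ 2 = 3.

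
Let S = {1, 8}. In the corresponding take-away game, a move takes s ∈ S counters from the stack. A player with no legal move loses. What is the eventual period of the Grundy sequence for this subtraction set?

G(0) = 0
G(1) = mex{0} = 1
G(2) = mex{1} = 0
G(3) = mex{0} = 1
G(4) = mex{1} = 0
G(5) = mex{0} = 1
G(6) = mex{1} = 0
G(7) = mex{0} = 1
G(8) = mex{1,0} = 2
G(9) = mex{2,1} = 0
G(10) = mex{0,0} = 1
G(11) = mex{1,1} = 0
G(12) = mex{0,0} = 1
G(13) = mex{1,1} = 0
G(14) = mex{0,0} = 1
G(15) = mex{1,1} = 0
G(16) = mex{0,2} = 1
G(17) = mex{1,0} = 2
G(18) = mex{2,1} = 0
G(19) = mex{0,0} = 1
G(n+9) = G(n) holds for n = 0,…,7 (a full window of length max(S) = 8), so the sequence is purely periodic with period 9.

9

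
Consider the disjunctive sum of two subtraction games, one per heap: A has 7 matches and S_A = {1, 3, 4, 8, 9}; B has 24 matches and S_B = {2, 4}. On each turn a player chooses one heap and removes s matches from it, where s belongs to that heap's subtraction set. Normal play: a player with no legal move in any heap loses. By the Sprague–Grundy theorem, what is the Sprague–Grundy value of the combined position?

0

Heap A, S = {1, 3, 4, 8, 9}:
n : 0 1 2 3 4 5 6 7
G : 0 1 0 1 2 3 2 0
G_A(7) = 0.
Heap B, S = {2, 4}:
G(0) = 0
G(1) = mex{} = 0
G(2) = mex{0} = 1
G(3) = mex{0} = 1
G(4) = mex{1,0} = 2
G(5) = mex{1,0} = 2
G(6) = mex{2,1} = 0
G(7) = mex{2,1} = 0
G(8) = mex{0,2} = 1
G(9) = mex{0,2} = 1
G(10) = mex{1,0} = 2
G(11) = mex{1,0} = 2
G(12) = mex{2,1} = 0
G(13) = mex{2,1} = 0
G(14) = mex{0,2} = 1
G(15) = mex{0,2} = 1
G(16) = mex{1,0} = 2
G(17) = mex{1,0} = 2
G(18) = mex{2,1} = 0
G(19) = mex{2,1} = 0
G(20) = mex{0,2} = 1
G(21) = mex{0,2} = 1
G(22) = mex{1,0} = 2
G(23) = mex{1,0} = 2
G(24) = mex{2,1} = 0
G_B(24) = 0.
Combined Grundy value = 0 ⊕ 0 = 0.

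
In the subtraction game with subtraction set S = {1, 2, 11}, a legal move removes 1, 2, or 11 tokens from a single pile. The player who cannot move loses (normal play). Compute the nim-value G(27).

0

n :  0  1  2  3  4  5  6  7  8  9 10 11 12 13 14 15 16 17 18 19 20 21 22 23 24 25 26 27
G :  0  1  2  0  1  2  0  1  2  0  1  2  0  1  2  0  1  2  0  1  2  0  1  2  0  1  2  0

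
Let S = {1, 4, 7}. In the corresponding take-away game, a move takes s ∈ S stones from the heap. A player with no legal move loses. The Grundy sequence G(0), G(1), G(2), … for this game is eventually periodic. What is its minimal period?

8

n :  0  1  2  3  4  5  6  7  8  9 10 11 12 13 14 15 16 17
G :  0  1  0  1  2  0  1  2  0  1  0  1  2  0  1  2  0  1
G(n+8) = G(n) holds for n = 0,…,6 (a full window of length max(S) = 7), so the sequence is purely periodic with period 8.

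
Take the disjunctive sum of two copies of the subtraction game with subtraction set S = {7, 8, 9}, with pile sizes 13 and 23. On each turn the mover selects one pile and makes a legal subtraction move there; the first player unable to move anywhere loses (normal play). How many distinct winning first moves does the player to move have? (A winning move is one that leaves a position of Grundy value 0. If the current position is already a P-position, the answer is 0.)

0

All piles use S = {7, 8, 9}:
G(0) = 0
G(1) = mex{} = 0
G(2) = mex{} = 0
G(3) = mex{} = 0
G(4) = mex{} = 0
G(5) = mex{} = 0
G(6) = mex{} = 0
G(7) = mex{0} = 1
G(8) = mex{0,0} = 1
G(9) = mex{0,0,0} = 1
G(10) = mex{0,0,0} = 1
G(11) = mex{0,0,0} = 1
G(12) = mex{0,0,0} = 1
G(13) = mex{0,0,0} = 1
G(14) = mex{1,0,0} = 2
G(15) = mex{1,1,0} = 2
G(16) = mex{1,1,1} = 0
G(17) = mex{1,1,1} = 0
G(18) = mex{1,1,1} = 0
G(19) = mex{1,1,1} = 0
G(20) = mex{1,1,1} = 0
G(21) = mex{2,1,1} = 0
G(22) = mex{2,2,1} = 0
G(23) = mex{0,2,2} = 1
Pile A: G(13) = 1.
Pile B: G(23) = 1.
Combined Grundy value = 1 ⊕ 1 = 0.
A winning move leaves total XOR = 0, i.e. changes one component's Grundy value g to g ⊕ X where X is the current total.
Pile A: target g' = 1⊕0 = 1, but every legal move changes the Grundy value (mex property), so 0 moves.
Pile B: target g' = 1⊕0 = 1, but every legal move changes the Grundy value (mex property), so 0 moves.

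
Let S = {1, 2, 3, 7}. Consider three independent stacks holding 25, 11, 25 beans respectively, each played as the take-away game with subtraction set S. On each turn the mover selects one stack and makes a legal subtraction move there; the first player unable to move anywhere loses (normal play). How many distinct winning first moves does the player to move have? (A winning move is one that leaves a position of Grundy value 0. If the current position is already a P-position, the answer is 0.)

6

All stacks use S = {1, 2, 3, 7}:
n :  0  1  2  3  4  5  6  7  8  9 10 11 12 13 14 15 16 17 18 19 20 21 22 23 24 25
G :  0  1  2  3  0  1  2  3  0  1  2  3  0  1  2  3  0  1  2  3  0  1  2  3  0  1
Stack A: G(25) = 1.
Stack B: G(11) = 3.
Stack C: G(25) = 1.
Combined Grundy value = 1 ⊕ 3 ⊕ 1 = 3.
A winning move leaves total XOR = 0, i.e. changes one component's Grundy value g to g ⊕ X where X is the current total.
Stack A: need g' = 1⊕3 = 2. Options: 25−1→G=0, 25−2→G=3, 25−3→G=2, 25−7→G=2. Hits: 2.
Stack B: need g' = 3⊕3 = 0. Options: 11−1→G=2, 11−2→G=1, 11−3→G=0, 11−7→G=0. Hits: 2.
Stack C: need g' = 1⊕3 = 2. Options: 25−1→G=0, 25−2→G=3, 25−3→G=2, 25−7→G=2. Hits: 2.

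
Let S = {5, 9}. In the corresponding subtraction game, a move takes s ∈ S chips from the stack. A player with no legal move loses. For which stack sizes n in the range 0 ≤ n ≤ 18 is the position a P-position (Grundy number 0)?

0, 1, 2, 3, 4, 14, 15, 16, 17, 18

G(0) = 0
G(1) = mex{} = 0
G(2) = mex{} = 0
G(3) = mex{} = 0
G(4) = mex{} = 0
G(5) = mex{0} = 1
G(6) = mex{0} = 1
G(7) = mex{0} = 1
G(8) = mex{0} = 1
G(9) = mex{0,0} = 1
G(10) = mex{1,0} = 2
G(11) = mex{1,0} = 2
G(12) = mex{1,0} = 2
G(13) = mex{1,0} = 2
G(14) = mex{1,1} = 0
G(15) = mex{2,1} = 0
G(16) = mex{2,1} = 0
G(17) = mex{2,1} = 0
G(18) = mex{2,1} = 0
P-positions are exactly the n with G(n) = 0.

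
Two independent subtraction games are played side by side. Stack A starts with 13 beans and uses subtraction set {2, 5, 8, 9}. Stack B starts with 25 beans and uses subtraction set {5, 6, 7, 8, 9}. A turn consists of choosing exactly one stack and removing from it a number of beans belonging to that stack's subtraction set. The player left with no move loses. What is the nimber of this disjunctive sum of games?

Stack A, S = {2, 5, 8, 9}:
n :  0  1  2  3  4  5  6  7  8  9 10 11 12 13
G :  0  0  1  1  0  2  1  0  2  1  3  0  2  1
G_A(13) = 1.
Stack B, S = {5, 6, 7, 8, 9}:
n :  0  1  2  3  4  5  6  7  8  9 10 11 12 13 14 15 16 17 18 19 20 21 22 23 24 25
G :  0  0  0  0  0  1  1  1  1  1  2  2  2  2  0  0  0  0  0  1  1  1  1  1  2  2
G_B(25) = 2.
Combined Grundy value = 1 ⊕ 2 = 3.

3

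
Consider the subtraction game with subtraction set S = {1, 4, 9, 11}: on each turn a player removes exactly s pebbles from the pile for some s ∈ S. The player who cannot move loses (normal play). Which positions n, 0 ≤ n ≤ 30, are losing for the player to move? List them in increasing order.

0, 2, 5, 7, 10, 12, 15, 17, 20, 22, 25, 27, 30

n :  0  1  2  3  4  5  6  7  8  9 10 11 12 13 14 15 16 17 18 19 20 21 22 23 24 25 26 27 28 29 30
G :  0  1  0  1  2  0  1  0  1  2  0  1  0  1  2  0  1  0  1  2  0  1  0  1  2  0  1  0  1  2  0
P-positions are exactly the n with G(n) = 0.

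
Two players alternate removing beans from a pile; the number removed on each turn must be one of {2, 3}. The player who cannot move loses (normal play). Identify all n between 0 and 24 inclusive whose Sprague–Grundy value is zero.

0, 1, 5, 6, 10, 11, 15, 16, 20, 21

n :  0  1  2  3  4  5  6  7  8  9 10 11 12 13 14 15 16 17 18 19 20 21 22 23 24
G :  0  0  1  1  2  0  0  1  1  2  0  0  1  1  2  0  0  1  1  2  0  0  1  1  2
P-positions are exactly the n with G(n) = 0.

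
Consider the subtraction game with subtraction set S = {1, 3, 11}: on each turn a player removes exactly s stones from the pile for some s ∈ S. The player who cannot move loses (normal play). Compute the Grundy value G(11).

1

n :  0  1  2  3  4  5  6  7  8  9 10 11
G :  0  1  0  1  0  1  0  1  0  1  0  1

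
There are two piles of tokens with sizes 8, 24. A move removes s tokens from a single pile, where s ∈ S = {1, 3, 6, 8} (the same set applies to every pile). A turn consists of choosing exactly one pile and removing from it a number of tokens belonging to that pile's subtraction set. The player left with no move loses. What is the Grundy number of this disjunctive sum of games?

All piles use S = {1, 3, 6, 8}:
G(0) = 0
G(1) = mex{0} = 1
G(2) = mex{1} = 0
G(3) = mex{0,0} = 1
G(4) = mex{1,1} = 0
G(5) = mex{0,0} = 1
G(6) = mex{1,1,0} = 2
G(7) = mex{2,0,1} = 3
G(8) = mex{3,1,0,0} = 2
G(9) = mex{2,2,1,1} = 0
G(10) = mex{0,3,0,0} = 1
G(11) = mex{1,2,1,1} = 0
G(12) = mex{0,0,2,0} = 1
G(13) = mex{1,1,3,1} = 0
G(14) = mex{0,0,2,2} = 1
G(15) = mex{1,1,0,3} = 2
G(16) = mex{2,0,1,2} = 3
G(17) = mex{3,1,0,0} = 2
G(18) = mex{2,2,1,1} = 0
G(19) = mex{0,3,0,0} = 1
G(20) = mex{1,2,1,1} = 0
G(21) = mex{0,0,2,0} = 1
G(22) = mex{1,1,3,1} = 0
G(23) = mex{0,0,2,2} = 1
G(24) = mex{1,1,0,3} = 2
Pile A: G(8) = 2.
Pile B: G(24) = 2.
Combined Grundy value = 2 ⊕ 2 = 0.

0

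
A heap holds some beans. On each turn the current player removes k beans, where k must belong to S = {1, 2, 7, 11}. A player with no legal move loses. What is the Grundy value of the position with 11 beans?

G(0) = 0
G(1) = mex{0} = 1
G(2) = mex{1,0} = 2
G(3) = mex{2,1} = 0
G(4) = mex{0,2} = 1
G(5) = mex{1,0} = 2
G(6) = mex{2,1} = 0
G(7) = mex{0,2,0} = 1
G(8) = mex{1,0,1} = 2
G(9) = mex{2,1,2} = 0
G(10) = mex{0,2,0} = 1
G(11) = mex{1,0,1,0} = 2

2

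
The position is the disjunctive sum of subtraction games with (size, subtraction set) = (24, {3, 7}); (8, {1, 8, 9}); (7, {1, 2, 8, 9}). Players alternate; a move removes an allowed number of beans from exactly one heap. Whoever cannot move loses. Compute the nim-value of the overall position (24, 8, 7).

2

Heap A, S = {3, 7}:
G(0) = 0
G(1) = mex{} = 0
G(2) = mex{} = 0
G(3) = mex{0} = 1
G(4) = mex{0} = 1
G(5) = mex{0} = 1
G(6) = mex{1} = 0
G(7) = mex{1,0} = 2
G(8) = mex{1,0} = 2
G(9) = mex{0,0} = 1
G(10) = mex{2,1} = 0
G(11) = mex{2,1} = 0
G(12) = mex{1,1} = 0
G(13) = mex{0,0} = 1
G(14) = mex{0,2} = 1
G(15) = mex{0,2} = 1
G(16) = mex{1,1} = 0
G(17) = mex{1,0} = 2
G(18) = mex{1,0} = 2
G(19) = mex{0,0} = 1
G(20) = mex{2,1} = 0
G(21) = mex{2,1} = 0
G(22) = mex{1,1} = 0
G(23) = mex{0,0} = 1
G(24) = mex{0,2} = 1
G_A(24) = 1.
Heap B, S = {1, 8, 9}:
G(0) = 0
G(1) = mex{0} = 1
G(2) = mex{1} = 0
G(3) = mex{0} = 1
G(4) = mex{1} = 0
G(5) = mex{0} = 1
G(6) = mex{1} = 0
G(7) = mex{0} = 1
G(8) = mex{1,0} = 2
G_B(8) = 2.
Heap C, S = {1, 2, 8, 9}:
n : 0 1 2 3 4 5 6 7
G : 0 1 2 0 1 2 0 1
G_C(7) = 1.
Combined Grundy value = 1 ⊕ 2 ⊕ 1 = 2.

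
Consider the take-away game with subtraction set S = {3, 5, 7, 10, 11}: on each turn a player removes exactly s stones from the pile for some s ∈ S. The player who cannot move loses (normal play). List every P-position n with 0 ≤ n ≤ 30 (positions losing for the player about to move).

G(0) = 0
G(1) = mex{} = 0
G(2) = mex{} = 0
G(3) = mex{0} = 1
G(4) = mex{0} = 1
G(5) = mex{0,0} = 1
G(6) = mex{1,0} = 2
G(7) = mex{1,0,0} = 2
G(8) = mex{1,1,0} = 2
G(9) = mex{2,1,0} = 3
G(10) = mex{2,1,1,0} = 3
G(11) = mex{2,2,1,0,0} = 3
G(12) = mex{3,2,1,0,0} = 4
G(13) = mex{3,2,2,1,0} = 4
G(14) = mex{3,3,2,1,1} = 0
G(15) = mex{4,3,2,1,1} = 0
G(16) = mex{4,3,3,2,1} = 0
G(17) = mex{0,4,3,2,2} = 1
G(18) = mex{0,4,3,2,2} = 1
G(19) = mex{0,0,4,3,2} = 1
G(20) = mex{1,0,4,3,3} = 2
G(21) = mex{1,0,0,3,3} = 2
G(22) = mex{1,1,0,4,3} = 2
G(23) = mex{2,1,0,4,4} = 3
G(24) = mex{2,1,1,0,4} = 3
G(25) = mex{2,2,1,0,0} = 3
G(26) = mex{3,2,1,0,0} = 4
G(27) = mex{3,2,2,1,0} = 4
G(28) = mex{3,3,2,1,1} = 0
G(29) = mex{4,3,2,1,1} = 0
G(30) = mex{4,3,3,2,1} = 0
P-positions are exactly the n with G(n) = 0.

0, 1, 2, 14, 15, 16, 28, 29, 30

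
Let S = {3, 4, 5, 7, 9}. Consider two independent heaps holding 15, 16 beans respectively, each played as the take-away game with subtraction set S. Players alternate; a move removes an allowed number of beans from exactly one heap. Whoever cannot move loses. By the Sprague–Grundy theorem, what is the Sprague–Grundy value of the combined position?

0

All heaps use S = {3, 4, 5, 7, 9}:
G(0) = 0
G(1) = mex{} = 0
G(2) = mex{} = 0
G(3) = mex{0} = 1
G(4) = mex{0,0} = 1
G(5) = mex{0,0,0} = 1
G(6) = mex{1,0,0} = 2
G(7) = mex{1,1,0,0} = 2
G(8) = mex{1,1,1,0} = 2
G(9) = mex{2,1,1,0,0} = 3
G(10) = mex{2,2,1,1,0} = 3
G(11) = mex{2,2,2,1,0} = 3
G(12) = mex{3,2,2,1,1} = 0
G(13) = mex{3,3,2,2,1} = 0
G(14) = mex{3,3,3,2,1} = 0
G(15) = mex{0,3,3,2,2} = 1
G(16) = mex{0,0,3,3,2} = 1
Heap A: G(15) = 1.
Heap B: G(16) = 1.
Combined Grundy value = 1 ⊕ 1 = 0.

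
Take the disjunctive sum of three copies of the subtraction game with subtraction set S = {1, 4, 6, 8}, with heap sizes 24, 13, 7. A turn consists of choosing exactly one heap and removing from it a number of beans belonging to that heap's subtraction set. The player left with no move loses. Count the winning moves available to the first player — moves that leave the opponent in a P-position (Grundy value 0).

8

All heaps use S = {1, 4, 6, 8}:
n :  0  1  2  3  4  5  6  7  8  9 10 11 12 13 14 15 16 17 18 19 20 21 22 23 24
G :  0  1  0  1  2  0  1  0  1  2  3  2  0  1  0  1  2  0  1  0  1  2  3  2  0
Heap A: G(24) = 0.
Heap B: G(13) = 1.
Heap C: G(7) = 0.
Combined Grundy value = 0 ⊕ 1 ⊕ 0 = 1.
A winning move leaves total XOR = 0, i.e. changes one component's Grundy value g to g ⊕ X where X is the current total.
Heap A: need g' = 0⊕1 = 1. Options: 24−1→G=2, 24−4→G=1, 24−6→G=1, 24−8→G=2. Hits: 2.
Heap B: need g' = 1⊕1 = 0. Options: 13−1→G=0, 13−4→G=2, 13−6→G=0, 13−8→G=0. Hits: 3.
Heap C: need g' = 0⊕1 = 1. Options: 7−1→G=1, 7−4→G=1, 7−6→G=1. Hits: 3.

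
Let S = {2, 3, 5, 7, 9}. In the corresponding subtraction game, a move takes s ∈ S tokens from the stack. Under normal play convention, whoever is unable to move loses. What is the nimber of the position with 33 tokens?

0

n :  0  1  2  3  4  5  6  7  8  9 10 11 12 13 14 15 16 17 18 19 20 21 22 23 24 25 26 27 28 29 30 31 32 33
G :  0  0  1  1  2  2  3  3  4  4  5  0  0  1  1  2  2  3  3  4  4  5  0  0  1  1  2  2  3  3  4  4  5  0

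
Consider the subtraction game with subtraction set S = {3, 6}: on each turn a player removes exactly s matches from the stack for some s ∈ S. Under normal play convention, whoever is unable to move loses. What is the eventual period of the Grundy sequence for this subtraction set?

n :  0  1  2  3  4  5  6  7  8  9 10 11 12 13 14 15 16 17 18 19
G :  0  0  0  1  1  1  2  2  2  0  0  0  1  1  1  2  2  2  0  0
G(n+9) = G(n) holds for n = 0,…,5 (a full window of length max(S) = 6), so the sequence is purely periodic with period 9.

9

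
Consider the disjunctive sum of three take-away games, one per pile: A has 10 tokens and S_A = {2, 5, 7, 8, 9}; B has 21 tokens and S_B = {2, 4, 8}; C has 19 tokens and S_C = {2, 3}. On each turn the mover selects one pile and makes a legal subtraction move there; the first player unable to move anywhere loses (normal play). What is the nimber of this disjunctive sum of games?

0

Pile A, S = {2, 5, 7, 8, 9}:
G(0) = 0
G(1) = mex{} = 0
G(2) = mex{0} = 1
G(3) = mex{0} = 1
G(4) = mex{1} = 0
G(5) = mex{1,0} = 2
G(6) = mex{0,0} = 1
G(7) = mex{2,1,0} = 3
G(8) = mex{1,1,0,0} = 2
G(9) = mex{3,0,1,0,0} = 2
G(10) = mex{2,2,1,1,0} = 3
G_A(10) = 3.
Pile B, S = {2, 4, 8}:
n :  0  1  2  3  4  5  6  7  8  9 10 11 12 13 14 15 16 17 18 19 20 21
G :  0  0  1  1  2  2  0  0  1  1  2  2  0  0  1  1  2  2  0  0  1  1
G_B(21) = 1.
Pile C, S = {2, 3}:
G(0) = 0
G(1) = mex{} = 0
G(2) = mex{0} = 1
G(3) = mex{0,0} = 1
G(4) = mex{1,0} = 2
G(5) = mex{1,1} = 0
G(6) = mex{2,1} = 0
G(7) = mex{0,2} = 1
G(8) = mex{0,0} = 1
G(9) = mex{1,0} = 2
G(10) = mex{1,1} = 0
G(11) = mex{2,1} = 0
G(12) = mex{0,2} = 1
G(13) = mex{0,0} = 1
G(14) = mex{1,0} = 2
G(15) = mex{1,1} = 0
G(16) = mex{2,1} = 0
G(17) = mex{0,2} = 1
G(18) = mex{0,0} = 1
G(19) = mex{1,0} = 2
G_C(19) = 2.
Combined Grundy value = 3 ⊕ 1 ⊕ 2 = 0.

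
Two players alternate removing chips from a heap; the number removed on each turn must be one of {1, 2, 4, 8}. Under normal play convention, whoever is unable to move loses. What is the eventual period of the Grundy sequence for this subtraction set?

3

n :  0  1  2  3  4  5  6  7  8  9 10 11 12 13 14
G :  0  1  2  0  1  2  0  1  2  0  1  2  0  1  2
G(n+3) = G(n) holds for n = 0,…,7 (a full window of length max(S) = 8), so the sequence is purely periodic with period 3.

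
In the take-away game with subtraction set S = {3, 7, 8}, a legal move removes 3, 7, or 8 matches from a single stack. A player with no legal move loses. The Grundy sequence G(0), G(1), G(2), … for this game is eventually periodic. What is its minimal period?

G(0) = 0
G(1) = mex{} = 0
G(2) = mex{} = 0
G(3) = mex{0} = 1
G(4) = mex{0} = 1
G(5) = mex{0} = 1
G(6) = mex{1} = 0
G(7) = mex{1,0} = 2
G(8) = mex{1,0,0} = 2
G(9) = mex{0,0,0} = 1
G(10) = mex{2,1,0} = 3
G(11) = mex{2,1,1} = 0
G(12) = mex{1,1,1} = 0
G(13) = mex{3,0,1} = 2
G(14) = mex{0,2,0} = 1
G(15) = mex{0,2,2} = 1
G(16) = mex{2,1,2} = 0
G(17) = mex{1,3,1} = 0
G(18) = mex{1,0,3} = 2
G(19) = mex{0,0,0} = 1
G(20) = mex{0,2,0} = 1
G(21) = mex{2,1,2} = 0
G(22) = mex{1,1,1} = 0
G(23) = mex{1,0,1} = 2
G(24) = mex{0,0,0} = 1
G(25) = mex{0,2,0} = 1
From n = 11 onward G(n+5) = G(n); since this holds over max(S) = 8 consecutive positions the period is 5 (pre-period 11).

5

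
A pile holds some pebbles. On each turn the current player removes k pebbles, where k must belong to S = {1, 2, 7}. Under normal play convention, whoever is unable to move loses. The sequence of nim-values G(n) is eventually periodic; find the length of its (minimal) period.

n :  0  1  2  3  4  5  6  7  8  9 10 11 12 13 14
G :  0  1  2  0  1  2  0  1  2  0  1  2  0  1  2
G(n+3) = G(n) holds for n = 0,…,6 (a full window of length max(S) = 7), so the sequence is purely periodic with period 3.

3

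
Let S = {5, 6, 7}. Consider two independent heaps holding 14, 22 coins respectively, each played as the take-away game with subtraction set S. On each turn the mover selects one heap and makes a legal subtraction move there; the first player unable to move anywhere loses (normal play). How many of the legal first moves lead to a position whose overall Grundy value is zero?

All heaps use S = {5, 6, 7}:
n :  0  1  2  3  4  5  6  7  8  9 10 11 12 13 14 15 16 17 18 19 20 21 22
G :  0  0  0  0  0  1  1  1  1  1  2  2  0  0  0  0  0  1  1  1  1  1  2
Heap A: G(14) = 0.
Heap B: G(22) = 2.
Combined Grundy value = 0 ⊕ 2 = 2.
A winning move leaves total XOR = 0, i.e. changes one component's Grundy value g to g ⊕ X where X is the current total.
Heap A: need g' = 0⊕2 = 2. Options: 14−5→G=1, 14−6→G=1, 14−7→G=1. Hits: 0.
Heap B: need g' = 2⊕2 = 0. Options: 22−5→G=1, 22−6→G=0, 22−7→G=0. Hits: 2.

2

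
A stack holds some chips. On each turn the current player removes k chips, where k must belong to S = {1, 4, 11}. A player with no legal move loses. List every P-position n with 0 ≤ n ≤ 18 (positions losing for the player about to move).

G(0) = 0
G(1) = mex{0} = 1
G(2) = mex{1} = 0
G(3) = mex{0} = 1
G(4) = mex{1,0} = 2
G(5) = mex{2,1} = 0
G(6) = mex{0,0} = 1
G(7) = mex{1,1} = 0
G(8) = mex{0,2} = 1
G(9) = mex{1,0} = 2
G(10) = mex{2,1} = 0
G(11) = mex{0,0,0} = 1
G(12) = mex{1,1,1} = 0
G(13) = mex{0,2,0} = 1
G(14) = mex{1,0,1} = 2
G(15) = mex{2,1,2} = 0
G(16) = mex{0,0,0} = 1
G(17) = mex{1,1,1} = 0
G(18) = mex{0,2,0} = 1
P-positions are exactly the n with G(n) = 0.

0, 2, 5, 7, 10, 12, 15, 17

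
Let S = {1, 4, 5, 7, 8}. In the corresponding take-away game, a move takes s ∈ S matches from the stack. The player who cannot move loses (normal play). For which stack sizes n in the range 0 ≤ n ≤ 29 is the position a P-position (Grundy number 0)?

n :  0  1  2  3  4  5  6  7  8  9 10 11 12 13 14 15 16 17 18 19 20 21 22 23 24 25 26 27 28 29
G :  0  1  0  1  2  3  2  3  4  5  4  0  1  0  1  2  3  2  3  4  5  4  0  1  0  1  2  3  2  3
P-positions are exactly the n with G(n) = 0.

0, 2, 11, 13, 22, 24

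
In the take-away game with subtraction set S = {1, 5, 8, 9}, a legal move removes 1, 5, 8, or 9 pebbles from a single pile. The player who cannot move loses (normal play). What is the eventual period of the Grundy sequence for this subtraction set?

16

G(0) = 0
G(1) = mex{0} = 1
G(2) = mex{1} = 0
G(3) = mex{0} = 1
G(4) = mex{1} = 0
G(5) = mex{0,0} = 1
G(6) = mex{1,1} = 0
G(7) = mex{0,0} = 1
G(8) = mex{1,1,0} = 2
G(9) = mex{2,0,1,0} = 3
G(10) = mex{3,1,0,1} = 2
G(11) = mex{2,0,1,0} = 3
G(12) = mex{3,1,0,1} = 2
G(13) = mex{2,2,1,0} = 3
G(14) = mex{3,3,0,1} = 2
G(15) = mex{2,2,1,0} = 3
G(16) = mex{3,3,2,1} = 0
G(17) = mex{0,2,3,2} = 1
G(18) = mex{1,3,2,3} = 0
G(19) = mex{0,2,3,2} = 1
G(20) = mex{1,3,2,3} = 0
G(21) = mex{0,0,3,2} = 1
G(22) = mex{1,1,2,3} = 0
G(23) = mex{0,0,3,2} = 1
G(24) = mex{1,1,0,3} = 2
G(25) = mex{2,0,1,0} = 3
G(26) = mex{3,1,0,1} = 2
G(27) = mex{2,0,1,0} = 3
G(28) = mex{3,1,0,1} = 2
G(29) = mex{2,2,1,0} = 3
G(30) = mex{3,3,0,1} = 2
G(31) = mex{2,2,1,0} = 3
G(32) = mex{3,3,2,1} = 0
G(33) = mex{0,2,3,2} = 1
G(n+16) = G(n) holds for n = 0,…,8 (a full window of length max(S) = 9), so the sequence is purely periodic with period 16.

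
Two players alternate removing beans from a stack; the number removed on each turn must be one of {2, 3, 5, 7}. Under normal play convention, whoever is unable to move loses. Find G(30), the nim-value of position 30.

1

G(0) = 0
G(1) = mex{} = 0
G(2) = mex{0} = 1
G(3) = mex{0,0} = 1
G(4) = mex{1,0} = 2
G(5) = mex{1,1,0} = 2
G(6) = mex{2,1,0} = 3
G(7) = mex{2,2,1,0} = 3
G(8) = mex{3,2,1,0} = 4
G(9) = mex{3,3,2,1} = 0
G(10) = mex{4,3,2,1} = 0
G(11) = mex{0,4,3,2} = 1
G(12) = mex{0,0,3,2} = 1
G(13) = mex{1,0,4,3} = 2
G(14) = mex{1,1,0,3} = 2
G(15) = mex{2,1,0,4} = 3
G(16) = mex{2,2,1,0} = 3
G(17) = mex{3,2,1,0} = 4
G(18) = mex{3,3,2,1} = 0
G(19) = mex{4,3,2,1} = 0
G(20) = mex{0,4,3,2} = 1
G(21) = mex{0,0,3,2} = 1
G(22) = mex{1,0,4,3} = 2
G(23) = mex{1,1,0,3} = 2
G(24) = mex{2,1,0,4} = 3
G(25) = mex{2,2,1,0} = 3
G(26) = mex{3,2,1,0} = 4
G(27) = mex{3,3,2,1} = 0
G(28) = mex{4,3,2,1} = 0
G(29) = mex{0,4,3,2} = 1
G(30) = mex{0,0,3,2} = 1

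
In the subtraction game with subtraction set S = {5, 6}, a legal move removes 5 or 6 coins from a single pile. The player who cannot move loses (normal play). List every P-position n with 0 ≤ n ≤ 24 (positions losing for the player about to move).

0, 1, 2, 3, 4, 11, 12, 13, 14, 15, 22, 23, 24

G(0) = 0
G(1) = mex{} = 0
G(2) = mex{} = 0
G(3) = mex{} = 0
G(4) = mex{} = 0
G(5) = mex{0} = 1
G(6) = mex{0,0} = 1
G(7) = mex{0,0} = 1
G(8) = mex{0,0} = 1
G(9) = mex{0,0} = 1
G(10) = mex{1,0} = 2
G(11) = mex{1,1} = 0
G(12) = mex{1,1} = 0
G(13) = mex{1,1} = 0
G(14) = mex{1,1} = 0
G(15) = mex{2,1} = 0
G(16) = mex{0,2} = 1
G(17) = mex{0,0} = 1
G(18) = mex{0,0} = 1
G(19) = mex{0,0} = 1
G(20) = mex{0,0} = 1
G(21) = mex{1,0} = 2
G(22) = mex{1,1} = 0
G(23) = mex{1,1} = 0
G(24) = mex{1,1} = 0
P-positions are exactly the n with G(n) = 0.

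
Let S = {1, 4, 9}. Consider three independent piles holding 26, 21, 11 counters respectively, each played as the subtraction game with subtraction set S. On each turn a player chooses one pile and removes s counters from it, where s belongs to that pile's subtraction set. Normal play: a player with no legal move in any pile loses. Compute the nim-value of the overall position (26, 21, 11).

1

All piles use S = {1, 4, 9}:
n :  0  1  2  3  4  5  6  7  8  9 10 11 12 13 14 15 16 17 18 19 20 21 22 23 24 25 26
G :  0  1  0  1  2  0  1  0  1  2  0  1  0  1  2  0  1  0  1  2  0  1  0  1  2  0  1
Pile A: G(26) = 1.
Pile B: G(21) = 1.
Pile C: G(11) = 1.
Combined Grundy value = 1 ⊕ 1 ⊕ 1 = 1.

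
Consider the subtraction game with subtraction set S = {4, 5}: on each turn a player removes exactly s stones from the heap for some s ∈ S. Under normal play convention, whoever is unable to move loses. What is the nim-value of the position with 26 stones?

G(0) = 0
G(1) = mex{} = 0
G(2) = mex{} = 0
G(3) = mex{} = 0
G(4) = mex{0} = 1
G(5) = mex{0,0} = 1
G(6) = mex{0,0} = 1
G(7) = mex{0,0} = 1
G(8) = mex{1,0} = 2
G(9) = mex{1,1} = 0
G(10) = mex{1,1} = 0
G(11) = mex{1,1} = 0
G(12) = mex{2,1} = 0
G(13) = mex{0,2} = 1
G(14) = mex{0,0} = 1
G(15) = mex{0,0} = 1
G(16) = mex{0,0} = 1
G(17) = mex{1,0} = 2
G(18) = mex{1,1} = 0
G(19) = mex{1,1} = 0
G(20) = mex{1,1} = 0
G(21) = mex{2,1} = 0
G(22) = mex{0,2} = 1
G(23) = mex{0,0} = 1
G(24) = mex{0,0} = 1
G(25) = mex{0,0} = 1
G(26) = mex{1,0} = 2

2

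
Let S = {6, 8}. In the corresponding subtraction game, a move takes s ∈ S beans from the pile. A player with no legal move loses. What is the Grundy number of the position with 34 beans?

G(0) = 0
G(1) = mex{} = 0
G(2) = mex{} = 0
G(3) = mex{} = 0
G(4) = mex{} = 0
G(5) = mex{} = 0
G(6) = mex{0} = 1
G(7) = mex{0} = 1
G(8) = mex{0,0} = 1
G(9) = mex{0,0} = 1
G(10) = mex{0,0} = 1
G(11) = mex{0,0} = 1
G(12) = mex{1,0} = 2
G(13) = mex{1,0} = 2
G(14) = mex{1,1} = 0
G(15) = mex{1,1} = 0
G(16) = mex{1,1} = 0
G(17) = mex{1,1} = 0
G(18) = mex{2,1} = 0
G(19) = mex{2,1} = 0
G(20) = mex{0,2} = 1
G(21) = mex{0,2} = 1
G(22) = mex{0,0} = 1
G(23) = mex{0,0} = 1
G(24) = mex{0,0} = 1
G(25) = mex{0,0} = 1
G(26) = mex{1,0} = 2
G(27) = mex{1,0} = 2
G(28) = mex{1,1} = 0
G(29) = mex{1,1} = 0
G(30) = mex{1,1} = 0
G(31) = mex{1,1} = 0
G(32) = mex{2,1} = 0
G(33) = mex{2,1} = 0
G(34) = mex{0,2} = 1

1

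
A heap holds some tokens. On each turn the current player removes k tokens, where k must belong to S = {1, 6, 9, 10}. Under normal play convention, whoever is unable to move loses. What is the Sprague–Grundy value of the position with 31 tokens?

2

n :  0  1  2  3  4  5  6  7  8  9 10 11 12 13 14 15 16 17 18 19 20 21 22 23 24 25 26 27 28 29 30 31
G :  0  1  0  1  0  1  2  0  1  2  3  2  3  2  3  0  1  3  0  1  0  1  0  1  2  3  2  4  2  3  4  2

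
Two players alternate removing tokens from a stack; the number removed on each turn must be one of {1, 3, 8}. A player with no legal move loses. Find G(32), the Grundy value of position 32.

n :  0  1  2  3  4  5  6  7  8  9 10 11 12 13 14 15 16 17 18 19 20 21 22 23 24 25 26 27 28 29 30 31 32
G :  0  1  0  1  0  1  0  1  2  3  2  0  1  0  1  0  1  0  1  2  3  2  0  1  0  1  0  1  0  1  2  3  2

2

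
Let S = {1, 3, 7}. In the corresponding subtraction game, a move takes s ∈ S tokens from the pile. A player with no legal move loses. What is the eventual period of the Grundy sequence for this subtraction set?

n :  0  1  2  3  4  5  6  7  8  9 10 11 12 13 14
G :  0  1  0  1  0  1  0  1  0  1  0  1  0  1  0
G(n+2) = G(n) holds for n = 0,…,6 (a full window of length max(S) = 7), so the sequence is purely periodic with period 2.

2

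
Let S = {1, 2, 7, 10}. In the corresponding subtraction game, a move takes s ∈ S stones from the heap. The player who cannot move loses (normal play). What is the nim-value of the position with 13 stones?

n :  0  1  2  3  4  5  6  7  8  9 10 11 12 13
G :  0  1  2  0  1  2  0  1  2  0  1  2  0  1

1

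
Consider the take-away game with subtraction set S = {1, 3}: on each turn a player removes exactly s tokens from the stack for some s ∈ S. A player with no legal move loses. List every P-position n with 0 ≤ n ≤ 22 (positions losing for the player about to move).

0, 2, 4, 6, 8, 10, 12, 14, 16, 18, 20, 22

n :  0  1  2  3  4  5  6  7  8  9 10 11 12 13 14 15 16 17 18 19 20 21 22
G :  0  1  0  1  0  1  0  1  0  1  0  1  0  1  0  1  0  1  0  1  0  1  0
P-positions are exactly the n with G(n) = 0.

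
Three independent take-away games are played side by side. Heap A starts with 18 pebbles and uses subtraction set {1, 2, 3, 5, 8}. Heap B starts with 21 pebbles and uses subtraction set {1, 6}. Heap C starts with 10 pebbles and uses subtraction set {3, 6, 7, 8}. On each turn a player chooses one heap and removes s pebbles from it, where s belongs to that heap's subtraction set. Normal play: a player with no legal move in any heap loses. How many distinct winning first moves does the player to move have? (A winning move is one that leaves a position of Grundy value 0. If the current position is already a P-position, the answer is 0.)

Heap A, S = {1, 2, 3, 5, 8}:
n :  0  1  2  3  4  5  6  7  8  9 10 11 12 13 14 15 16 17 18
G :  0  1  2  3  0  1  2  3  4  5  0  1  2  3  0  1  2  3  4
G_A(18) = 4.
Heap B, S = {1, 6}:
G(0) = 0
G(1) = mex{0} = 1
G(2) = mex{1} = 0
G(3) = mex{0} = 1
G(4) = mex{1} = 0
G(5) = mex{0} = 1
G(6) = mex{1,0} = 2
G(7) = mex{2,1} = 0
G(8) = mex{0,0} = 1
G(9) = mex{1,1} = 0
G(10) = mex{0,0} = 1
G(11) = mex{1,1} = 0
G(12) = mex{0,2} = 1
G(13) = mex{1,0} = 2
G(14) = mex{2,1} = 0
G(15) = mex{0,0} = 1
G(16) = mex{1,1} = 0
G(17) = mex{0,0} = 1
G(18) = mex{1,1} = 0
G(19) = mex{0,2} = 1
G(20) = mex{1,0} = 2
G(21) = mex{2,1} = 0
G_B(21) = 0.
Heap C, S = {3, 6, 7, 8}:
n :  0  1  2  3  4  5  6  7  8  9 10
G :  0  0  0  1  1  1  2  2  2  3  3
G_C(10) = 3.
Combined Grundy value = 4 ⊕ 0 ⊕ 3 = 7.
A winning move leaves total XOR = 0, i.e. changes one component's Grundy value g to g ⊕ X where X is the current total.
Heap A: need g' = 4⊕7 = 3. Options: 18−1→G=3, 18−2→G=2, 18−3→G=1, 18−5→G=3, 18−8→G=0. Hits: 2.
Heap B: need g' = 0⊕7 = 7. Options: 21−1→G=2, 21−6→G=1. Hits: 0.
Heap C: need g' = 3⊕7 = 4. Options: 10−3→G=2, 10−6→G=1, 10−7→G=1, 10−8→G=0. Hits: 0.

2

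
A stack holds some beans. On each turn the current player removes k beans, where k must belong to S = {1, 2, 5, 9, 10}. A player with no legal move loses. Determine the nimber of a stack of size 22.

2

G(0) = 0
G(1) = mex{0} = 1
G(2) = mex{1,0} = 2
G(3) = mex{2,1} = 0
G(4) = mex{0,2} = 1
G(5) = mex{1,0,0} = 2
G(6) = mex{2,1,1} = 0
G(7) = mex{0,2,2} = 1
G(8) = mex{1,0,0} = 2
G(9) = mex{2,1,1,0} = 3
G(10) = mex{3,2,2,1,0} = 4
G(11) = mex{4,3,0,2,1} = 5
G(12) = mex{5,4,1,0,2} = 3
G(13) = mex{3,5,2,1,0} = 4
G(14) = mex{4,3,3,2,1} = 0
G(15) = mex{0,4,4,0,2} = 1
G(16) = mex{1,0,5,1,0} = 2
G(17) = mex{2,1,3,2,1} = 0
G(18) = mex{0,2,4,3,2} = 1
G(19) = mex{1,0,0,4,3} = 2
G(20) = mex{2,1,1,5,4} = 0
G(21) = mex{0,2,2,3,5} = 1
G(22) = mex{1,0,0,4,3} = 2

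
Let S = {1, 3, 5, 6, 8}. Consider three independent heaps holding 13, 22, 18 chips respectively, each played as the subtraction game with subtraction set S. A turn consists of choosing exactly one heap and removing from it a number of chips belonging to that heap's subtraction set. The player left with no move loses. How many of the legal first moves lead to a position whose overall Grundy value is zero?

3

All heaps use S = {1, 3, 5, 6, 8}:
G(0) = 0
G(1) = mex{0} = 1
G(2) = mex{1} = 0
G(3) = mex{0,0} = 1
G(4) = mex{1,1} = 0
G(5) = mex{0,0,0} = 1
G(6) = mex{1,1,1,0} = 2
G(7) = mex{2,0,0,1} = 3
G(8) = mex{3,1,1,0,0} = 2
G(9) = mex{2,2,0,1,1} = 3
G(10) = mex{3,3,1,0,0} = 2
G(11) = mex{2,2,2,1,1} = 0
G(12) = mex{0,3,3,2,0} = 1
G(13) = mex{1,2,2,3,1} = 0
G(14) = mex{0,0,3,2,2} = 1
G(15) = mex{1,1,2,3,3} = 0
G(16) = mex{0,0,0,2,2} = 1
G(17) = mex{1,1,1,0,3} = 2
G(18) = mex{2,0,0,1,2} = 3
G(19) = mex{3,1,1,0,0} = 2
G(20) = mex{2,2,0,1,1} = 3
G(21) = mex{3,3,1,0,0} = 2
G(22) = mex{2,2,2,1,1} = 0
Heap A: G(13) = 0.
Heap B: G(22) = 0.
Heap C: G(18) = 3.
Combined Grundy value = 0 ⊕ 0 ⊕ 3 = 3.
A winning move leaves total XOR = 0, i.e. changes one component's Grundy value g to g ⊕ X where X is the current total.
Heap A: need g' = 0⊕3 = 3. Options: 13−1→G=1, 13−3→G=2, 13−5→G=2, 13−6→G=3, 13−8→G=1. Hits: 1.
Heap B: need g' = 0⊕3 = 3. Options: 22−1→G=2, 22−3→G=2, 22−5→G=2, 22−6→G=1, 22−8→G=1. Hits: 0.
Heap C: need g' = 3⊕3 = 0. Options: 18−1→G=2, 18−3→G=0, 18−5→G=0, 18−6→G=1, 18−8→G=2. Hits: 2.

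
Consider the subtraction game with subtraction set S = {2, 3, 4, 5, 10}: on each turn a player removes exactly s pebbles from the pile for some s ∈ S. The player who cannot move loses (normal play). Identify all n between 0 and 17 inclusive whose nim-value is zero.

0, 1, 7, 8, 14, 15

G(0) = 0
G(1) = mex{} = 0
G(2) = mex{0} = 1
G(3) = mex{0,0} = 1
G(4) = mex{1,0,0} = 2
G(5) = mex{1,1,0,0} = 2
G(6) = mex{2,1,1,0} = 3
G(7) = mex{2,2,1,1} = 0
G(8) = mex{3,2,2,1} = 0
G(9) = mex{0,3,2,2} = 1
G(10) = mex{0,0,3,2,0} = 1
G(11) = mex{1,0,0,3,0} = 2
G(12) = mex{1,1,0,0,1} = 2
G(13) = mex{2,1,1,0,1} = 3
G(14) = mex{2,2,1,1,2} = 0
G(15) = mex{3,2,2,1,2} = 0
G(16) = mex{0,3,2,2,3} = 1
G(17) = mex{0,0,3,2,0} = 1
P-positions are exactly the n with G(n) = 0.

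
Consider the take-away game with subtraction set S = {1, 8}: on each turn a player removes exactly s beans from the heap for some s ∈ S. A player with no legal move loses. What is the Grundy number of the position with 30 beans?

n :  0  1  2  3  4  5  6  7  8  9 10 11 12 13 14 15 16 17 18 19 20 21 22 23 24 25 26 27 28 29 30
G :  0  1  0  1  0  1  0  1  2  0  1  0  1  0  1  0  1  2  0  1  0  1  0  1  0  1  2  0  1  0  1

1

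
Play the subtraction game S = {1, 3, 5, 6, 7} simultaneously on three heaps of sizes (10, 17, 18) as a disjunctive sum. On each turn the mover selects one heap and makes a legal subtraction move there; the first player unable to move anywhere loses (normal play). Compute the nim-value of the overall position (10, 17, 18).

1

All heaps use S = {1, 3, 5, 6, 7}:
n :  0  1  2  3  4  5  6  7  8  9 10 11 12 13 14 15 16 17 18
G :  0  1  0  1  0  1  2  3  2  3  2  3  0  1  0  1  0  1  2
Heap A: G(10) = 2.
Heap B: G(17) = 1.
Heap C: G(18) = 2.
Combined Grundy value = 2 ⊕ 1 ⊕ 2 = 1.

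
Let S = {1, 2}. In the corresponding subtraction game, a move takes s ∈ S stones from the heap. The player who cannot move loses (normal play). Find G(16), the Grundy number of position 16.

G(0) = 0
G(1) = mex{0} = 1
G(2) = mex{1,0} = 2
G(3) = mex{2,1} = 0
G(4) = mex{0,2} = 1
G(5) = mex{1,0} = 2
G(6) = mex{2,1} = 0
G(7) = mex{0,2} = 1
G(8) = mex{1,0} = 2
G(9) = mex{2,1} = 0
G(10) = mex{0,2} = 1
G(11) = mex{1,0} = 2
G(12) = mex{2,1} = 0
G(13) = mex{0,2} = 1
G(14) = mex{1,0} = 2
G(15) = mex{2,1} = 0
G(16) = mex{0,2} = 1

1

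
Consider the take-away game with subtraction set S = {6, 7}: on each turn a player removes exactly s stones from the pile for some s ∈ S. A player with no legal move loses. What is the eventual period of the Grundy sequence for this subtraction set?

n :  0  1  2  3  4  5  6  7  8  9 10 11 12 13 14 15 16 17 18 19 20 21 22 23 24 25 26 27
G :  0  0  0  0  0  0  1  1  1  1  1  1  2  0  0  0  0  0  0  1  1  1  1  1  1  2  0  0
G(n+13) = G(n) holds for n = 0,…,6 (a full window of length max(S) = 7), so the sequence is purely periodic with period 13.

13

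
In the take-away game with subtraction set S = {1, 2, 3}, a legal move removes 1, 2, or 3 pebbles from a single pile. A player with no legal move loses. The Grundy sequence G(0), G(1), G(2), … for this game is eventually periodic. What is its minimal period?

4

G(0) = 0
G(1) = mex{0} = 1
G(2) = mex{1,0} = 2
G(3) = mex{2,1,0} = 3
G(4) = mex{3,2,1} = 0
G(5) = mex{0,3,2} = 1
G(6) = mex{1,0,3} = 2
G(7) = mex{2,1,0} = 3
G(8) = mex{3,2,1} = 0
G(9) = mex{0,3,2} = 1
G(10) = mex{1,0,3} = 2
G(11) = mex{2,1,0} = 3
G(12) = mex{3,2,1} = 0
G(13) = mex{0,3,2} = 1
G(14) = mex{1,0,3} = 2
G(n+4) = G(n) holds for n = 0,…,2 (a full window of length max(S) = 3), so the sequence is purely periodic with period 4.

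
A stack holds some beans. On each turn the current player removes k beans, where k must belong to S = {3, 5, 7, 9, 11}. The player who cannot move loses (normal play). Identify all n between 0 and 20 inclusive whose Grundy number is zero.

G(0) = 0
G(1) = mex{} = 0
G(2) = mex{} = 0
G(3) = mex{0} = 1
G(4) = mex{0} = 1
G(5) = mex{0,0} = 1
G(6) = mex{1,0} = 2
G(7) = mex{1,0,0} = 2
G(8) = mex{1,1,0} = 2
G(9) = mex{2,1,0,0} = 3
G(10) = mex{2,1,1,0} = 3
G(11) = mex{2,2,1,0,0} = 3
G(12) = mex{3,2,1,1,0} = 4
G(13) = mex{3,2,2,1,0} = 4
G(14) = mex{3,3,2,1,1} = 0
G(15) = mex{4,3,2,2,1} = 0
G(16) = mex{4,3,3,2,1} = 0
G(17) = mex{0,4,3,2,2} = 1
G(18) = mex{0,4,3,3,2} = 1
G(19) = mex{0,0,4,3,2} = 1
G(20) = mex{1,0,4,3,3} = 2
P-positions are exactly the n with G(n) = 0.

0, 1, 2, 14, 15, 16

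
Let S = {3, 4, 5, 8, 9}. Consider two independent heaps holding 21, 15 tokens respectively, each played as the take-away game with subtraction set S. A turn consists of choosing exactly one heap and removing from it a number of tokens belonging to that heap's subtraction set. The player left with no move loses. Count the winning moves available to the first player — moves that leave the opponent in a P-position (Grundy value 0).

All heaps use S = {3, 4, 5, 8, 9}:
n :  0  1  2  3  4  5  6  7  8  9 10 11 12 13 14 15 16 17 18 19 20 21
G :  0  0  0  1  1  1  2  2  2  3  3  3  0  0  0  1  1  1  2  2  2  3
Heap A: G(21) = 3.
Heap B: G(15) = 1.
Combined Grundy value = 3 ⊕ 1 = 2.
A winning move leaves total XOR = 0, i.e. changes one component's Grundy value g to g ⊕ X where X is the current total.
Heap A: need g' = 3⊕2 = 1. Options: 21−3→G=2, 21−4→G=1, 21−5→G=1, 21−8→G=0, 21−9→G=0. Hits: 2.
Heap B: need g' = 1⊕2 = 3. Options: 15−3→G=0, 15−4→G=3, 15−5→G=3, 15−8→G=2, 15−9→G=2. Hits: 2.

4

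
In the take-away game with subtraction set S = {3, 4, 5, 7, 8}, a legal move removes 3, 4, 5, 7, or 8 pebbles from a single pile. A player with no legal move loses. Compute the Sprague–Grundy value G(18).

2

G(0) = 0
G(1) = mex{} = 0
G(2) = mex{} = 0
G(3) = mex{0} = 1
G(4) = mex{0,0} = 1
G(5) = mex{0,0,0} = 1
G(6) = mex{1,0,0} = 2
G(7) = mex{1,1,0,0} = 2
G(8) = mex{1,1,1,0,0} = 2
G(9) = mex{2,1,1,0,0} = 3
G(10) = mex{2,2,1,1,0} = 3
G(11) = mex{2,2,2,1,1} = 0
G(12) = mex{3,2,2,1,1} = 0
G(13) = mex{3,3,2,2,1} = 0
G(14) = mex{0,3,3,2,2} = 1
G(15) = mex{0,0,3,2,2} = 1
G(16) = mex{0,0,0,3,2} = 1
G(17) = mex{1,0,0,3,3} = 2
G(18) = mex{1,1,0,0,3} = 2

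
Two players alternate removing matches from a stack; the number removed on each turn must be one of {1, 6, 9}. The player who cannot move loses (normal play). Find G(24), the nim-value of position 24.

G(0) = 0
G(1) = mex{0} = 1
G(2) = mex{1} = 0
G(3) = mex{0} = 1
G(4) = mex{1} = 0
G(5) = mex{0} = 1
G(6) = mex{1,0} = 2
G(7) = mex{2,1} = 0
G(8) = mex{0,0} = 1
G(9) = mex{1,1,0} = 2
G(10) = mex{2,0,1} = 3
G(11) = mex{3,1,0} = 2
G(12) = mex{2,2,1} = 0
G(13) = mex{0,0,0} = 1
G(14) = mex{1,1,1} = 0
G(15) = mex{0,2,2} = 1
G(16) = mex{1,3,0} = 2
G(17) = mex{2,2,1} = 0
G(18) = mex{0,0,2} = 1
G(19) = mex{1,1,3} = 0
G(20) = mex{0,0,2} = 1
G(21) = mex{1,1,0} = 2
G(22) = mex{2,2,1} = 0
G(23) = mex{0,0,0} = 1
G(24) = mex{1,1,1} = 0

0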